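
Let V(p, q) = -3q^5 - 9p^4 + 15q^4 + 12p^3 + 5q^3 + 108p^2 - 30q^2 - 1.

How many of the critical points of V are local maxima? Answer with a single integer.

V separates as a function of p plus a function of q, so ∇V=0 decouples.
∂V/∂p = -36p(p - 3)(p + 2) = 0 at p ∈ {-2, 0, 3}; ∂V/∂q = -15q(q - 4)(q - 1)(q + 1) = 0 at q ∈ {-1, 0, 1, 4}.
The Hessian is diagonal: diag(V_pp, V_qq). Second derivatives: V_pp(-2)=-360, V_pp(0)=216, V_pp(3)=-540; V_qq(-1)=150, V_qq(0)=-60, V_qq(1)=90, V_qq(4)=-900.
Local maxima occur where both diagonal entries negative: (-2, 0), (-2, 4), (3, 0), (3, 4). Count: 4.

4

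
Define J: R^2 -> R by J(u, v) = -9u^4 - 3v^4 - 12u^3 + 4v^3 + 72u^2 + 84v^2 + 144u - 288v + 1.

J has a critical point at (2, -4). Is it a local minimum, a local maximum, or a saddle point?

local maximum

The mixed partial ∂²J/∂u∂v is 0, so the Hessian at any point is diag(J_uu, J_vv) = diag(36(-3u^2 - 2u + 4), 12(-3v^2 + 2v + 14)).
At (2, -4): H = diag(-432, -504).
Both eigenvalues are negative, so H is negative definite: a local maximum.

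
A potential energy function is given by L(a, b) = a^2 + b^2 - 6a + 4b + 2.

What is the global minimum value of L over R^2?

L(a,b) separates as P(a) + Q(b) + 2, so its minimum is min P + min Q + 2.
P'(a) = 2a - 6 vanishes at a ∈ {3}; Q'(b) = 2b + 4 vanishes at b ∈ {-2}.
Local minima of P (where P''>0): P(3)=-9. Local minima of Q: Q(-2)=-4.
So the global minimum of L is P(3) + Q(-2) + 2 = -9 − 4 + 2 = -11, attained at (3, -2).

-11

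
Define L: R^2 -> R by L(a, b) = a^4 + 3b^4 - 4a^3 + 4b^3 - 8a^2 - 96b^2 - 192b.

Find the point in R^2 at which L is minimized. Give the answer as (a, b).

L(a,b) separates as P(a) + Q(b), so its minimum is min P + min Q.
P'(a) = 4a(a - 4)(a + 1) vanishes at a ∈ {-1, 0, 4}; Q'(b) = 12(b - 4)(b + 1)(b + 4) vanishes at b ∈ {-4, -1, 4}.
Local minima of P (where P''>0): P(-1)=-3, P(4)=-128. Local minima of Q: Q(-4)=-256, Q(4)=-1280.
So the global minimum of L is P(4) + Q(4) = -128 − 1280 = -1408, attained at (4, 4).

(4, 4)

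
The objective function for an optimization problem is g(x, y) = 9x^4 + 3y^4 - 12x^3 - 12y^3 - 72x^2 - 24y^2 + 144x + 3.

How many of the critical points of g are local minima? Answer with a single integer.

4

g separates as a function of x plus a function of y, so ∇g=0 decouples.
∂g/∂x = 36(x - 2)(x - 1)(x + 2) = 0 at x ∈ {-2, 1, 2}; ∂g/∂y = 12y(y - 4)(y + 1) = 0 at y ∈ {-1, 0, 4}.
The Hessian is diagonal: diag(g_xx, g_yy). Second derivatives: g_xx(-2)=432, g_xx(1)=-108, g_xx(2)=144; g_yy(-1)=60, g_yy(0)=-48, g_yy(4)=240.
Local minima occur where both diagonal entries positive: (-2, -1), (-2, 4), (2, -1), (2, 4). Count: 4.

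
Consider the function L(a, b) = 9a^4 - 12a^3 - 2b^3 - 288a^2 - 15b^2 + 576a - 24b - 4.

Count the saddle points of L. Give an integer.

3

L separates as a function of a plus a function of b, so ∇L=0 decouples.
∂L/∂a = 36(a - 4)(a - 1)(a + 4) = 0 at a ∈ {-4, 1, 4}; ∂L/∂b = -6(b + 1)(b + 4) = 0 at b ∈ {-4, -1}.
The Hessian is diagonal: diag(L_aa, L_bb). Second derivatives: L_aa(-4)=1440, L_aa(1)=-540, L_aa(4)=864; L_bb(-4)=18, L_bb(-1)=-18.
Saddle points occur where the two diagonal entries have opposite signs: (-4, -1), (1, -4), (4, -1). Count: 3.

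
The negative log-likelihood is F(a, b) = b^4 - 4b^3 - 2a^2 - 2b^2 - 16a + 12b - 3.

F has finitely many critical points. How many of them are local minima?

F separates as a function of a plus a function of b, so ∇F=0 decouples.
∂F/∂a = -4(a + 4) = 0 at a ∈ {-4}; ∂F/∂b = 4(b - 3)(b - 1)(b + 1) = 0 at b ∈ {-1, 1, 3}.
The Hessian is diagonal: diag(F_aa, F_bb). Second derivatives: F_aa(-4)=-4; F_bb(-1)=32, F_bb(1)=-16, F_bb(3)=32.
Local minima occur where both diagonal entries positive: none. Count: 0.

0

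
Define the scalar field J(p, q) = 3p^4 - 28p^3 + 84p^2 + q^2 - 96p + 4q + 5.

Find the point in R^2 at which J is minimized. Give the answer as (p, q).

(4, -2)

J(p,q) separates as A(p) + B(q) + 5, so its minimum is min A + min B + 5.
A'(p) = 12(p - 4)(p - 2)(p - 1) vanishes at p ∈ {1, 2, 4}; B'(q) = 2q + 4 vanishes at q ∈ {-2}.
Local minima of A (where A''>0): A(1)=-37, A(4)=-64. Local minima of B: B(-2)=-4.
So the global minimum of J is A(4) + B(-2) + 5 = -64 − 4 + 5 = -63, attained at (4, -2).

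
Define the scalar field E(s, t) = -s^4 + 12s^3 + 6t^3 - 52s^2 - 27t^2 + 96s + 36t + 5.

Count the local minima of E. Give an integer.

1

E separates as a function of s plus a function of t, so ∇E=0 decouples.
∂E/∂s = -4(s - 4)(s - 3)(s - 2) = 0 at s ∈ {2, 3, 4}; ∂E/∂t = 18(t - 2)(t - 1) = 0 at t ∈ {1, 2}.
The Hessian is diagonal: diag(E_ss, E_tt). Second derivatives: E_ss(2)=-8, E_ss(3)=4, E_ss(4)=-8; E_tt(1)=-18, E_tt(2)=18.
Local minima occur where both diagonal entries positive: (3, 2). Count: 1.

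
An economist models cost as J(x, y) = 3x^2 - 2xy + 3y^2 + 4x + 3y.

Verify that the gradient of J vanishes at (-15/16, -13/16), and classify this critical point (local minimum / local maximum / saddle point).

local minimum

∇J = (6x - 2y + 4, -2x + 6y + 3); substituting (-15/16, -13/16) gives ∇J = (0, 0), so (-15/16, -13/16) is indeed a critical point.
The Hessian of J is constant: H = [[6, -2], [-2, 6]].
det(H) = 6·6 − (-2)² = 32.
det(H) > 0 and tr(H) = 12 > 0, so H is positive definite and the point is a local minimum.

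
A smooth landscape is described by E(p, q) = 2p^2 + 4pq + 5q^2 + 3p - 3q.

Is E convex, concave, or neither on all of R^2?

convex

E is quadratic, so its Hessian is the constant matrix H = [[4, 4], [4, 10]].
det(H) = 24, tr(H) = 14.
det(H) > 0 and tr(H) > 0, so H is positive definite everywhere: convex.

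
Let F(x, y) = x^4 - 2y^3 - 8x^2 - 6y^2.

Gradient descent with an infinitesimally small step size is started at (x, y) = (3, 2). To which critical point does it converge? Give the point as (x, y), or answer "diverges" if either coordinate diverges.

diverges

F is separable, so gradient descent decouples: x follows -∂F/∂x, y follows -∂F/∂y.
∂F/∂x = 4x(x - 2)(x + 2); at x=3 this is 60, so x decreases.
∂F/∂y = -6y(y + 2); at y=2 this is -48, so y increases.
The y-coordinate has no critical point in that direction and runs off to infinity.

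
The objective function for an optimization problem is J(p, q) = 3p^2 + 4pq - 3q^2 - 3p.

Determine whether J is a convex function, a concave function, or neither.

neither

J is quadratic, so its Hessian is the constant matrix H = [[6, 4], [4, -6]].
det(H) = -52, tr(H) = 0.
det(H) < 0, so H is indefinite: neither convex nor concave.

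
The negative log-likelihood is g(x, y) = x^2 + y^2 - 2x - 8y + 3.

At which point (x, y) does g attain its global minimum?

g(x,y) separates as P(x) + Q(y) + 3, so its minimum is min P + min Q + 3.
P'(x) = 2x - 2 vanishes at x ∈ {1}; Q'(y) = 2y - 8 vanishes at y ∈ {4}.
Local minima of P (where P''>0): P(1)=-1. Local minima of Q: Q(4)=-16.
So the global minimum of g is P(1) + Q(4) + 3 = -1 − 16 + 3 = -14, attained at (1, 4).

(1, 4)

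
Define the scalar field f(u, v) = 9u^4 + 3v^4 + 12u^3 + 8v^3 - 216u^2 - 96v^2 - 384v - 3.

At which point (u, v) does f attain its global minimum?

(-4, 4)

f(u,v) separates as P(u) + Q(v) − 3, so its minimum is min P + min Q − 3.
P'(u) = 36u(u - 3)(u + 4) vanishes at u ∈ {-4, 0, 3}; Q'(v) = 12(v - 4)(v + 2)(v + 4) vanishes at v ∈ {-4, -2, 4}.
Local minima of P (where P''>0): P(-4)=-1920, P(3)=-891. Local minima of Q: Q(-4)=256, Q(4)=-1792.
So the global minimum of f is P(-4) + Q(4) − 3 = -1920 − 1792 − 3 = -3715, attained at (-4, 4).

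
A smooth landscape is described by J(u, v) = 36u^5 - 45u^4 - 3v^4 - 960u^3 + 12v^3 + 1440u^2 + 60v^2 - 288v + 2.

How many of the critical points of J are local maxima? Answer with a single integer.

4

J separates as a function of u plus a function of v, so ∇J=0 decouples.
∂J/∂u = 180u(u - 4)(u - 1)(u + 4) = 0 at u ∈ {-4, 0, 1, 4}; ∂J/∂v = -12(v - 4)(v - 2)(v + 3) = 0 at v ∈ {-3, 2, 4}.
The Hessian is diagonal: diag(J_uu, J_vv). Second derivatives: J_uu(-4)=-28800, J_uu(0)=2880, J_uu(1)=-2700, J_uu(4)=17280; J_vv(-3)=-420, J_vv(2)=120, J_vv(4)=-168.
Local maxima occur where both diagonal entries negative: (-4, -3), (-4, 4), (1, -3), (1, 4). Count: 4.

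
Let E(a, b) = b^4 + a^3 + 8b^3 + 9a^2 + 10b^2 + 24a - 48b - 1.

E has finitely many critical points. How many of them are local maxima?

1

E separates as a function of a plus a function of b, so ∇E=0 decouples.
∂E/∂a = 3(a + 2)(a + 4) = 0 at a ∈ {-4, -2}; ∂E/∂b = 4(b - 1)(b + 3)(b + 4) = 0 at b ∈ {-4, -3, 1}.
The Hessian is diagonal: diag(E_aa, E_bb). Second derivatives: E_aa(-4)=-6, E_aa(-2)=6; E_bb(-4)=20, E_bb(-3)=-16, E_bb(1)=80.
Local maxima occur where both diagonal entries negative: (-4, -3). Count: 1.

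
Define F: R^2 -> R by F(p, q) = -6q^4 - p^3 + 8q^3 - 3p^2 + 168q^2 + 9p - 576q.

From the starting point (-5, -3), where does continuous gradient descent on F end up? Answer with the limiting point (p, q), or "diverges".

(-3, 2)

F is separable, so gradient descent decouples: p follows -∂F/∂p, q follows -∂F/∂q.
∂F/∂p = -3(p - 1)(p + 3); at p=-5 this is -36, so p increases.
∂F/∂q = -24(q - 3)(q - 2)(q + 4); at q=-3 this is -720, so q increases.
p converges to its nearest critical value -3 (a local min of the p-part); q converges to 2. The iterate converges to (-3, 2).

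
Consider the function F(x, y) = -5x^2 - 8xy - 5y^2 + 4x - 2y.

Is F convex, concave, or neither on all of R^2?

F is quadratic, so its Hessian is the constant matrix H = [[-10, -8], [-8, -10]].
det(H) = 36, tr(H) = -20.
det(H) > 0 and tr(H) < 0, so H is negative definite everywhere: concave.

concave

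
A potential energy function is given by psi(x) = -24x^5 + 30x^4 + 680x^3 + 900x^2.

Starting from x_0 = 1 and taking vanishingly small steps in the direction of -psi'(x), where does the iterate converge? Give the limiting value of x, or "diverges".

0

psi'(x) = -120x(x - 5)(x + 1)(x + 3), so psi'(1) = 3840.
Gradient descent moves in the -psi' direction, i.e. x is decreasing.
The nearest critical point in that direction is x = 0, where psi'' = 1800 > 0 (a local minimum). The iterate converges there.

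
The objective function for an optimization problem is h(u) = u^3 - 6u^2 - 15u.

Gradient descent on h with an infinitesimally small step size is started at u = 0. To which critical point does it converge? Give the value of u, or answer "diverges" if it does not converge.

5

h'(u) = 3(u - 5)(u + 1), so h'(0) = -15.
Gradient descent moves in the -h' direction, i.e. u is increasing.
The nearest critical point in that direction is u = 5, where h'' = 18 > 0 (a local minimum). The iterate converges there.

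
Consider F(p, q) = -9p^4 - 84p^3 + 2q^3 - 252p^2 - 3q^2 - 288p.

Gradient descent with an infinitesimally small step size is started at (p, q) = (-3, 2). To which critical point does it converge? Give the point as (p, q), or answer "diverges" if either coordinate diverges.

F is separable, so gradient descent decouples: p follows -∂F/∂p, q follows -∂F/∂q.
∂F/∂p = -36(p + 1)(p + 2)(p + 4); at p=-3 this is -72, so p increases.
∂F/∂q = 6q(q - 1); at q=2 this is 12, so q decreases.
p converges to its nearest critical value -2 (a local min of the p-part); q converges to 1. The iterate converges to (-2, 1).

(-2, 1)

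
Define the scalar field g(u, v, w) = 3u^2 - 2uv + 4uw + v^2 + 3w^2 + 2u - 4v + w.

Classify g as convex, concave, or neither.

g is quadratic, so its Hessian is the constant matrix H = [[6, -2, 4], [-2, 2, 0], [4, 0, 6]].
Leading principal minors: 6, 8, 16.
All positive ⇒ H ≻ 0 ⇒ convex.

convex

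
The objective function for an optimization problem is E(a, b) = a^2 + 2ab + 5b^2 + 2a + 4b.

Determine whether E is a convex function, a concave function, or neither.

E is quadratic, so its Hessian is the constant matrix H = [[2, 2], [2, 10]].
det(H) = 16, tr(H) = 12.
det(H) > 0 and tr(H) > 0, so H is positive definite everywhere: convex.

convex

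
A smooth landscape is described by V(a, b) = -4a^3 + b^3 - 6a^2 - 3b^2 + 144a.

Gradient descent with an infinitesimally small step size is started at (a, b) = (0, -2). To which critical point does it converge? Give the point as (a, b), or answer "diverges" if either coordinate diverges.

diverges

V is separable, so gradient descent decouples: a follows -∂V/∂a, b follows -∂V/∂b.
∂V/∂a = -12(a - 3)(a + 4); at a=0 this is 144, so a decreases.
∂V/∂b = 3b(b - 2); at b=-2 this is 24, so b decreases.
The b-coordinate has no critical point in that direction and runs off to infinity.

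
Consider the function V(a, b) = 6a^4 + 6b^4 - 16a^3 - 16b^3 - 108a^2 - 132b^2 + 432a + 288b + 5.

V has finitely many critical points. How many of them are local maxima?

1

V separates as a function of a plus a function of b, so ∇V=0 decouples.
∂V/∂a = 24(a - 3)(a - 2)(a + 3) = 0 at a ∈ {-3, 2, 3}; ∂V/∂b = 24(b - 4)(b - 1)(b + 3) = 0 at b ∈ {-3, 1, 4}.
The Hessian is diagonal: diag(V_aa, V_bb). Second derivatives: V_aa(-3)=720, V_aa(2)=-120, V_aa(3)=144; V_bb(-3)=672, V_bb(1)=-288, V_bb(4)=504.
Local maxima occur where both diagonal entries negative: (2, 1). Count: 1.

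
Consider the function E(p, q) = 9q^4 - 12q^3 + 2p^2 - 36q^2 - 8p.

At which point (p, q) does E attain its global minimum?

E(p,q) separates as A(p) + B(q), so its minimum is min A + min B.
A'(p) = 4p - 8 vanishes at p ∈ {2}; B'(q) = 36q(q - 2)(q + 1) vanishes at q ∈ {-1, 0, 2}.
Local minima of A (where A''>0): A(2)=-8. Local minima of B: B(-1)=-15, B(2)=-96.
So the global minimum of E is A(2) + B(2) = -8 − 96 = -104, attained at (2, 2).

(2, 2)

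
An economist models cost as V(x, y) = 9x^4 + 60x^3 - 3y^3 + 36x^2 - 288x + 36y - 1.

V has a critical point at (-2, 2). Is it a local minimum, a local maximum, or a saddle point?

The mixed partial ∂²V/∂x∂y is 0, so the Hessian at any point is diag(V_xx, V_yy) = diag(36(3x^2 + 10x + 2), -18y).
At (-2, 2): H = diag(-216, -36).
Both eigenvalues are negative, so H is negative definite: a local maximum.

local maximum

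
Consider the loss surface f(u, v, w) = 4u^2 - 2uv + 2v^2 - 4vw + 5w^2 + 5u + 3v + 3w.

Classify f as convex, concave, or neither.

convex

f is quadratic, so its Hessian is the constant matrix H = [[8, -2, 0], [-2, 4, -4], [0, -4, 10]].
Leading principal minors: 8, 28, 152.
All positive ⇒ H ≻ 0 ⇒ convex.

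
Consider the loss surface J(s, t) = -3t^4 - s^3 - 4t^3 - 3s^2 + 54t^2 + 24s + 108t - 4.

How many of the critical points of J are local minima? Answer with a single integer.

J separates as a function of s plus a function of t, so ∇J=0 decouples.
∂J/∂s = -3(s - 2)(s + 4) = 0 at s ∈ {-4, 2}; ∂J/∂t = -12(t - 3)(t + 1)(t + 3) = 0 at t ∈ {-3, -1, 3}.
The Hessian is diagonal: diag(J_ss, J_tt). Second derivatives: J_ss(-4)=18, J_ss(2)=-18; J_tt(-3)=-144, J_tt(-1)=96, J_tt(3)=-288.
Local minima occur where both diagonal entries positive: (-4, -1). Count: 1.

1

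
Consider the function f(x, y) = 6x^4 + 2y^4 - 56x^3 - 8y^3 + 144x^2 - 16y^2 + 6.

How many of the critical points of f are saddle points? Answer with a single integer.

f separates as a function of x plus a function of y, so ∇f=0 decouples.
∂f/∂x = 24x(x - 4)(x - 3) = 0 at x ∈ {0, 3, 4}; ∂f/∂y = 8y(y - 4)(y + 1) = 0 at y ∈ {-1, 0, 4}.
The Hessian is diagonal: diag(f_xx, f_yy). Second derivatives: f_xx(0)=288, f_xx(3)=-72, f_xx(4)=96; f_yy(-1)=40, f_yy(0)=-32, f_yy(4)=160.
Saddle points occur where the two diagonal entries have opposite signs: (0, 0), (3, -1), (3, 4), (4, 0). Count: 4.

4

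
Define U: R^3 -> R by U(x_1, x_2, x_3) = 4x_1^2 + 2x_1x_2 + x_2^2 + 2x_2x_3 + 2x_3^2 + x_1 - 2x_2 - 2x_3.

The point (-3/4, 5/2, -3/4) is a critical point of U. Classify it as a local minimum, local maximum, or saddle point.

local minimum

The Hessian is constant: H = [[8, 2, 0], [2, 2, 2], [0, 2, 4]].
Leading principal minors: Δ₁ = 8, Δ₂ = 12, Δ₃ = 16.
All leading minors are positive, so H is positive definite: a local minimum.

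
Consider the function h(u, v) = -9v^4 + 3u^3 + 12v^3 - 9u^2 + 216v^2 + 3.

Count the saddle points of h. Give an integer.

3

h separates as a function of u plus a function of v, so ∇h=0 decouples.
∂h/∂u = 9u(u - 2) = 0 at u ∈ {0, 2}; ∂h/∂v = -36v(v - 4)(v + 3) = 0 at v ∈ {-3, 0, 4}.
The Hessian is diagonal: diag(h_uu, h_vv). Second derivatives: h_uu(0)=-18, h_uu(2)=18; h_vv(-3)=-756, h_vv(0)=432, h_vv(4)=-1008.
Saddle points occur where the two diagonal entries have opposite signs: (0, 0), (2, -3), (2, 4). Count: 3.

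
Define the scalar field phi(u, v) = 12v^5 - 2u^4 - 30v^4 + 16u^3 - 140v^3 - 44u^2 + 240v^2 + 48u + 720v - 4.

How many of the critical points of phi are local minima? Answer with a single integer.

2

phi separates as a function of u plus a function of v, so ∇phi=0 decouples.
∂phi/∂u = -8(u - 3)(u - 2)(u - 1) = 0 at u ∈ {1, 2, 3}; ∂phi/∂v = 60(v - 3)(v - 2)(v + 1)(v + 2) = 0 at v ∈ {-2, -1, 2, 3}.
The Hessian is diagonal: diag(phi_uu, phi_vv). Second derivatives: phi_uu(1)=-16, phi_uu(2)=8, phi_uu(3)=-16; phi_vv(-2)=-1200, phi_vv(-1)=720, phi_vv(2)=-720, phi_vv(3)=1200.
Local minima occur where both diagonal entries positive: (2, -1), (2, 3). Count: 2.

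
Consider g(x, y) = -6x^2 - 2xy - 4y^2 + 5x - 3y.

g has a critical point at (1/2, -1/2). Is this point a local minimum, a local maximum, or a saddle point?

The Hessian of g is constant: H = [[-12, -2], [-2, -8]].
det(H) = (-12)·(-8) − (-2)² = 92.
det(H) > 0 and tr(H) = -20 < 0, so H is negative definite and the point is a local maximum.

local maximum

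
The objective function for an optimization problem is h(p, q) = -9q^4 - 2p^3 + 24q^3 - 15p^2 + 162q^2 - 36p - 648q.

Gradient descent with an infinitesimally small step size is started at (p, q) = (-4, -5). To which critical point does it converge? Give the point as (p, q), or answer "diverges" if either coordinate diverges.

diverges

h is separable, so gradient descent decouples: p follows -∂h/∂p, q follows -∂h/∂q.
∂h/∂p = -6(p + 2)(p + 3); at p=-4 this is -12, so p increases.
∂h/∂q = -36(q - 3)(q - 2)(q + 3); at q=-5 this is 4032, so q decreases.
The q-coordinate has no critical point in that direction and runs off to infinity.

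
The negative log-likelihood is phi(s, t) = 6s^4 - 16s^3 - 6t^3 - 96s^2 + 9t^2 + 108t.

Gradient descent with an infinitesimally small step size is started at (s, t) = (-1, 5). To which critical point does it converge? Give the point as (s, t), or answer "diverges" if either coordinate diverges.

diverges

phi is separable, so gradient descent decouples: s follows -∂phi/∂s, t follows -∂phi/∂t.
∂phi/∂s = 24s(s - 4)(s + 2); at s=-1 this is 120, so s decreases.
∂phi/∂t = -18(t - 3)(t + 2); at t=5 this is -252, so t increases.
The t-coordinate has no critical point in that direction and runs off to infinity.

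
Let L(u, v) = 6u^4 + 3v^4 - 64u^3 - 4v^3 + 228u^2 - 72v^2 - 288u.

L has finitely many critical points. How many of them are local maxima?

L separates as a function of u plus a function of v, so ∇L=0 decouples.
∂L/∂u = 24(u - 4)(u - 3)(u - 1) = 0 at u ∈ {1, 3, 4}; ∂L/∂v = 12v(v - 4)(v + 3) = 0 at v ∈ {-3, 0, 4}.
The Hessian is diagonal: diag(L_uu, L_vv). Second derivatives: L_uu(1)=144, L_uu(3)=-48, L_uu(4)=72; L_vv(-3)=252, L_vv(0)=-144, L_vv(4)=336.
Local maxima occur where both diagonal entries negative: (3, 0). Count: 1.

1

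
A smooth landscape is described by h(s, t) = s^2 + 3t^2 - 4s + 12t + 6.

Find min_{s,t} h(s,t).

-10

h(s,t) separates as P(s) + Q(t) + 6, so its minimum is min P + min Q + 6.
P'(s) = 2s - 4 vanishes at s ∈ {2}; Q'(t) = 6(t + 2) vanishes at t ∈ {-2}.
Local minima of P (where P''>0): P(2)=-4. Local minima of Q: Q(-2)=-12.
So the global minimum of h is P(2) + Q(-2) + 6 = -4 − 12 + 6 = -10, attained at (2, -2).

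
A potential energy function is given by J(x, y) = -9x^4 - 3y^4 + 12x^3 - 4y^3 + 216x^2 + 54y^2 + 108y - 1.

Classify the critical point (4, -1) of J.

The mixed partial ∂²J/∂x∂y is 0, so the Hessian at any point is diag(J_xx, J_yy) = diag(36(-3x^2 + 2x + 12), 12(-3y^2 - 2y + 9)).
At (4, -1): H = diag(-1008, 96).
The eigenvalues have opposite signs, so H is indefinite: a saddle point.

saddle point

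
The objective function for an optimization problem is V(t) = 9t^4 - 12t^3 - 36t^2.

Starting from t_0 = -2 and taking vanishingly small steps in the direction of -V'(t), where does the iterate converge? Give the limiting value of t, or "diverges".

V'(t) = 36t(t - 2)(t + 1), so V'(-2) = -288.
Gradient descent moves in the -V' direction, i.e. t is increasing.
The nearest critical point in that direction is t = -1, where V'' = 108 > 0 (a local minimum). The iterate converges there.

-1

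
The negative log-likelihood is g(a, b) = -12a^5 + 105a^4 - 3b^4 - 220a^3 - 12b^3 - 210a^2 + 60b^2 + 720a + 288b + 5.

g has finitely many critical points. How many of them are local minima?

g separates as a function of a plus a function of b, so ∇g=0 decouples.
∂g/∂a = -60(a - 4)(a - 3)(a - 1)(a + 1) = 0 at a ∈ {-1, 1, 3, 4}; ∂g/∂b = -12(b - 3)(b + 2)(b + 4) = 0 at b ∈ {-4, -2, 3}.
The Hessian is diagonal: diag(g_aa, g_bb). Second derivatives: g_aa(-1)=2400, g_aa(1)=-720, g_aa(3)=480, g_aa(4)=-900; g_bb(-4)=-168, g_bb(-2)=120, g_bb(3)=-420.
Local minima occur where both diagonal entries positive: (-1, -2), (3, -2). Count: 2.

2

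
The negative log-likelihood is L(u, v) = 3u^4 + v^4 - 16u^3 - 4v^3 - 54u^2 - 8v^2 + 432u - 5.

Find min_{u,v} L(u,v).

-1240

L(u,v) separates as P(u) + Q(v) − 5, so its minimum is min P + min Q − 5.
P'(u) = 12(u - 4)(u - 3)(u + 3) vanishes at u ∈ {-3, 3, 4}; Q'(v) = 4v(v - 4)(v + 1) vanishes at v ∈ {-1, 0, 4}.
Local minima of P (where P''>0): P(-3)=-1107, P(4)=608. Local minima of Q: Q(-1)=-3, Q(4)=-128.
So the global minimum of L is P(-3) + Q(4) − 5 = -1107 − 128 − 5 = -1240, attained at (-3, 4).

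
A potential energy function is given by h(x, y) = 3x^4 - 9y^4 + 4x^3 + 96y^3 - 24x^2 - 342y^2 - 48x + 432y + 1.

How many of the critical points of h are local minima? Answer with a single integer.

2

h separates as a function of x plus a function of y, so ∇h=0 decouples.
∂h/∂x = 12(x - 2)(x + 1)(x + 2) = 0 at x ∈ {-2, -1, 2}; ∂h/∂y = -36(y - 4)(y - 3)(y - 1) = 0 at y ∈ {1, 3, 4}.
The Hessian is diagonal: diag(h_xx, h_yy). Second derivatives: h_xx(-2)=48, h_xx(-1)=-36, h_xx(2)=144; h_yy(1)=-216, h_yy(3)=72, h_yy(4)=-108.
Local minima occur where both diagonal entries positive: (-2, 3), (2, 3). Count: 2.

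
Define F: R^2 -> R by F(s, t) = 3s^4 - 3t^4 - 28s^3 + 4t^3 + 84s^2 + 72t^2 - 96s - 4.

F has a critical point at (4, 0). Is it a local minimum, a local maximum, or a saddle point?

local minimum

The mixed partial ∂²F/∂s∂t is 0, so the Hessian at any point is diag(F_ss, F_tt) = diag(12(3s^2 - 14s + 14), 12(-3t^2 + 2t + 12)).
At (4, 0): H = diag(72, 144).
Both eigenvalues are positive, so H is positive definite: a local minimum.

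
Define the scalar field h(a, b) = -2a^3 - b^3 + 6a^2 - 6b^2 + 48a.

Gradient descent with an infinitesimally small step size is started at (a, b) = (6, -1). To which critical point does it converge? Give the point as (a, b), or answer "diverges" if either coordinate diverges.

h is separable, so gradient descent decouples: a follows -∂h/∂a, b follows -∂h/∂b.
∂h/∂a = -6(a - 4)(a + 2); at a=6 this is -96, so a increases.
∂h/∂b = -3b(b + 4); at b=-1 this is 9, so b decreases.
The a-coordinate has no critical point in that direction and runs off to infinity.

diverges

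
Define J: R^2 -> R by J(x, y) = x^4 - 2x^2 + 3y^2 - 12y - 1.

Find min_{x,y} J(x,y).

J(x,y) separates as P(x) + Q(y) − 1, so its minimum is min P + min Q − 1.
P'(x) = 4x(x - 1)(x + 1) vanishes at x ∈ {-1, 0, 1}; Q'(y) = 6y - 12 vanishes at y ∈ {2}.
Local minima of P (where P''>0): P(-1)=-1, P(1)=-1. Local minima of Q: Q(2)=-12.
So the global minimum of J is P(-1) + Q(2) − 1 = -1 − 12 − 1 = -14, attained at (-1, 2).

-14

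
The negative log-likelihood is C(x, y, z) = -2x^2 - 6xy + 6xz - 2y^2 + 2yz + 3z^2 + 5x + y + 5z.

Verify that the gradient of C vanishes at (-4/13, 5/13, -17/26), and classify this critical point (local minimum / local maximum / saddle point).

saddle point

∇C = (-4x - 6y + 6z + 5, -6x - 4y + 2z + 1, 6x + 2y + 6z + 5); substituting (-4/13, 5/13, -17/26) gives ∇C = (0, 0, 0), so (-4/13, 5/13, -17/26) is indeed a critical point.
The Hessian is constant: H = [[-4, -6, 6], [-6, -4, 2], [6, 2, 6]].
Leading principal minors: Δ₁ = -4, Δ₂ = -20, Δ₃ = -104.
The minors fit neither the all-positive nor the alternating-sign pattern, so H is indefinite: a saddle point.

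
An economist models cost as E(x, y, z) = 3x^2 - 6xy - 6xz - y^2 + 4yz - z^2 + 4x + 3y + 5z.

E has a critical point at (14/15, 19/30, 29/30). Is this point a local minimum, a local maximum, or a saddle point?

saddle point

The Hessian is constant: H = [[6, -6, -6], [-6, -2, 4], [-6, 4, -2]].
Leading principal minors: Δ₁ = 6, Δ₂ = -48, Δ₃ = 360.
The minors fit neither the all-positive nor the alternating-sign pattern, so H is indefinite: a saddle point.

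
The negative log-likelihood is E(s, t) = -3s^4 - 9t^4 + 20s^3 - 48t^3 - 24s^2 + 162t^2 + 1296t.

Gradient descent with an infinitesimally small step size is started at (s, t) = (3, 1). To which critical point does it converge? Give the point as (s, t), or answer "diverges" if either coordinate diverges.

(1, -3)

E is separable, so gradient descent decouples: s follows -∂E/∂s, t follows -∂E/∂t.
∂E/∂s = -12s(s - 4)(s - 1); at s=3 this is 72, so s decreases.
∂E/∂t = -36(t - 3)(t + 3)(t + 4); at t=1 this is 1440, so t decreases.
s converges to its nearest critical value 1 (a local min of the s-part); t converges to -3. The iterate converges to (1, -3).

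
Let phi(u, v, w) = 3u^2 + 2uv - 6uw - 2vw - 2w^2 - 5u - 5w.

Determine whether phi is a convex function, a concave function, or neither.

neither

phi is quadratic, so its Hessian is the constant matrix H = [[6, 2, -6], [2, 0, -2], [-6, -2, -4]].
Leading principal minors: 6, -4, 40.
Neither pattern holds ⇒ H is indefinite ⇒ neither convex nor concave.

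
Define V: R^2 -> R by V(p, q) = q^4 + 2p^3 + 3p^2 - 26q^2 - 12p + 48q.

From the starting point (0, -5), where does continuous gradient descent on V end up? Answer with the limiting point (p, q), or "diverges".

(1, -4)

V is separable, so gradient descent decouples: p follows -∂V/∂p, q follows -∂V/∂q.
∂V/∂p = 6(p - 1)(p + 2); at p=0 this is -12, so p increases.
∂V/∂q = 4(q - 3)(q - 1)(q + 4); at q=-5 this is -192, so q increases.
p converges to its nearest critical value 1 (a local min of the p-part); q converges to -4. The iterate converges to (1, -4).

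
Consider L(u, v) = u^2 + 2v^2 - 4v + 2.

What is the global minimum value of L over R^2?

0

L(u,v) separates as P(u) + Q(v) + 2, so its minimum is min P + min Q + 2.
P'(u) = 2u vanishes at u ∈ {0}; Q'(v) = 4v - 4 vanishes at v ∈ {1}.
Local minima of P (where P''>0): P(0)=0. Local minima of Q: Q(1)=-2.
So the global minimum of L is P(0) + Q(1) + 2 = 0 − 2 + 2 = 0, attained at (0, 1).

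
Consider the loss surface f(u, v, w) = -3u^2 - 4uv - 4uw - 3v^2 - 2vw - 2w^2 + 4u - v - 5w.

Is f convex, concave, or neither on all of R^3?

concave

f is quadratic, so its Hessian is the constant matrix H = [[-6, -4, -4], [-4, -6, -2], [-4, -2, -4]].
Leading principal minors: -6, 20, -24.
Signs alternate −, +, − ⇒ H ≺ 0 ⇒ concave.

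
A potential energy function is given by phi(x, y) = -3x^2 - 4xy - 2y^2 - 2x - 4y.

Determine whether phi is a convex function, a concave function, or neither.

concave

phi is quadratic, so its Hessian is the constant matrix H = [[-6, -4], [-4, -4]].
det(H) = 8, tr(H) = -10.
det(H) > 0 and tr(H) < 0, so H is negative definite everywhere: concave.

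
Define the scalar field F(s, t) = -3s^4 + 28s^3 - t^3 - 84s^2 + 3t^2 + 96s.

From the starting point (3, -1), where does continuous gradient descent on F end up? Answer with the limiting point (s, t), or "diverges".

(2, 0)

F is separable, so gradient descent decouples: s follows -∂F/∂s, t follows -∂F/∂t.
∂F/∂s = -12(s - 4)(s - 2)(s - 1); at s=3 this is 24, so s decreases.
∂F/∂t = -3t(t - 2); at t=-1 this is -9, so t increases.
s converges to its nearest critical value 2 (a local min of the s-part); t converges to 0. The iterate converges to (2, 0).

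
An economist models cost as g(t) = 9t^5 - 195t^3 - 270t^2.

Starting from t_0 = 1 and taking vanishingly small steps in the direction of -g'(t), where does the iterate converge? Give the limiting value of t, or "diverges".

4

g'(t) = 45t(t - 4)(t + 1)(t + 3), so g'(1) = -1080.
Gradient descent moves in the -g' direction, i.e. t is increasing.
The nearest critical point in that direction is t = 4, where g'' = 6300 > 0 (a local minimum). The iterate converges there.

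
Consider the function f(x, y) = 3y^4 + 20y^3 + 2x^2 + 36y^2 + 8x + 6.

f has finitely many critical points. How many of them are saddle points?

f separates as a function of x plus a function of y, so ∇f=0 decouples.
∂f/∂x = 4(x + 2) = 0 at x ∈ {-2}; ∂f/∂y = 12y(y + 2)(y + 3) = 0 at y ∈ {-3, -2, 0}.
The Hessian is diagonal: diag(f_xx, f_yy). Second derivatives: f_xx(-2)=4; f_yy(-3)=36, f_yy(-2)=-24, f_yy(0)=72.
Saddle points occur where the two diagonal entries have opposite signs: (-2, -2). Count: 1.

1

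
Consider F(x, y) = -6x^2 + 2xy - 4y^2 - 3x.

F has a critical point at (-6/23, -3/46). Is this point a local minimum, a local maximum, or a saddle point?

The Hessian of F is constant: H = [[-12, 2], [2, -8]].
det(H) = (-12)·(-8) − 2² = 92.
det(H) > 0 and tr(H) = -20 < 0, so H is negative definite and the point is a local maximum.

local maximum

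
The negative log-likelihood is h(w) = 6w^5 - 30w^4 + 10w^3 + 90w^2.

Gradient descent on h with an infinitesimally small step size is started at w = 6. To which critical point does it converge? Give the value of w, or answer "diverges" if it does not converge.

h'(w) = 30w(w - 3)(w - 2)(w + 1), so h'(6) = 15120.
Gradient descent moves in the -h' direction, i.e. w is decreasing.
The nearest critical point in that direction is w = 3, where h'' = 360 > 0 (a local minimum). The iterate converges there.

3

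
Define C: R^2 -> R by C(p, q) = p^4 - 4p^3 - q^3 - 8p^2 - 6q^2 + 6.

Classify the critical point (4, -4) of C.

The mixed partial ∂²C/∂p∂q is 0, so the Hessian at any point is diag(C_pp, C_qq) = diag(4(3p^2 - 6p - 4), -6(q + 2)).
At (4, -4): H = diag(80, 12).
Both eigenvalues are positive, so H is positive definite: a local minimum.

local minimum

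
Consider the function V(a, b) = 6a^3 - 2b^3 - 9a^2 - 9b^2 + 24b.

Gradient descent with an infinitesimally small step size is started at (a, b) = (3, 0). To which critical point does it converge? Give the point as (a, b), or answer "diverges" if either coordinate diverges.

V is separable, so gradient descent decouples: a follows -∂V/∂a, b follows -∂V/∂b.
∂V/∂a = 18a(a - 1); at a=3 this is 108, so a decreases.
∂V/∂b = -6(b - 1)(b + 4); at b=0 this is 24, so b decreases.
a converges to its nearest critical value 1 (a local min of the a-part); b converges to -4. The iterate converges to (1, -4).

(1, -4)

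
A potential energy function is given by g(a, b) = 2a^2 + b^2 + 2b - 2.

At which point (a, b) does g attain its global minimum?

(0, -1)

g(a,b) separates as P(a) + Q(b) − 2, so its minimum is min P + min Q − 2.
P'(a) = 4a vanishes at a ∈ {0}; Q'(b) = 2b + 2 vanishes at b ∈ {-1}.
Local minima of P (where P''>0): P(0)=0. Local minima of Q: Q(-1)=-1.
So the global minimum of g is P(0) + Q(-1) − 2 = 0 − 1 − 2 = -3, attained at (0, -1).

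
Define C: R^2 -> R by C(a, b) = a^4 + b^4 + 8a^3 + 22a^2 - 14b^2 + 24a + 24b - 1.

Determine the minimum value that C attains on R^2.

C(a,b) separates as P(a) + Q(b) − 1, so its minimum is min P + min Q − 1.
P'(a) = 4(a + 1)(a + 2)(a + 3) vanishes at a ∈ {-3, -2, -1}; Q'(b) = 4(b - 2)(b - 1)(b + 3) vanishes at b ∈ {-3, 1, 2}.
Local minima of P (where P''>0): P(-3)=-9, P(-1)=-9. Local minima of Q: Q(-3)=-117, Q(2)=8.
So the global minimum of C is P(-3) + Q(-3) − 1 = -9 − 117 − 1 = -127, attained at (-3, -3).

-127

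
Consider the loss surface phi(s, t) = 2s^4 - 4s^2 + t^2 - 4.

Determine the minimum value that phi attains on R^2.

-6

phi(s,t) separates as P(s) + Q(t) − 4, so its minimum is min P + min Q − 4.
P'(s) = 8s(s - 1)(s + 1) vanishes at s ∈ {-1, 0, 1}; Q'(t) = 2t vanishes at t ∈ {0}.
Local minima of P (where P''>0): P(-1)=-2, P(1)=-2. Local minima of Q: Q(0)=0.
So the global minimum of phi is P(-1) + Q(0) − 4 = -2 + 0 − 4 = -6, attained at (-1, 0).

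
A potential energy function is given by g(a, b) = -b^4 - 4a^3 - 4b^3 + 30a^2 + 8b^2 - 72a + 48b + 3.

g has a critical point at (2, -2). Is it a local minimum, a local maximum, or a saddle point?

local minimum

The mixed partial ∂²g/∂a∂b is 0, so the Hessian at any point is diag(g_aa, g_bb) = diag(12(-2a + 5), 4(-3b^2 - 6b + 4)).
At (2, -2): H = diag(12, 16).
Both eigenvalues are positive, so H is positive definite: a local minimum.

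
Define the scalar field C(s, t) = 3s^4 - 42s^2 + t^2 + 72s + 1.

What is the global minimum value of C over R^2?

C(s,t) separates as P(s) + Q(t) + 1, so its minimum is min P + min Q + 1.
P'(s) = 12(s - 2)(s - 1)(s + 3) vanishes at s ∈ {-3, 1, 2}; Q'(t) = 2t vanishes at t ∈ {0}.
Local minima of P (where P''>0): P(-3)=-351, P(2)=24. Local minima of Q: Q(0)=0.
So the global minimum of C is P(-3) + Q(0) + 1 = -351 + 0 + 1 = -350, attained at (-3, 0).

-350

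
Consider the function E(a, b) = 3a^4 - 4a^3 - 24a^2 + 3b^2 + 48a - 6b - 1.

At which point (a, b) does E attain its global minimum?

(-2, 1)

E(a,b) separates as P(a) + Q(b) − 1, so its minimum is min P + min Q − 1.
P'(a) = 12(a - 2)(a - 1)(a + 2) vanishes at a ∈ {-2, 1, 2}; Q'(b) = 6b - 6 vanishes at b ∈ {1}.
Local minima of P (where P''>0): P(-2)=-112, P(2)=16. Local minima of Q: Q(1)=-3.
So the global minimum of E is P(-2) + Q(1) − 1 = -112 − 3 − 1 = -116, attained at (-2, 1).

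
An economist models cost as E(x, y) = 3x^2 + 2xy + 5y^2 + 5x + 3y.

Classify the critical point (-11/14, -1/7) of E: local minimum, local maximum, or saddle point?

local minimum

The Hessian of E is constant: H = [[6, 2], [2, 10]].
det(H) = 6·10 − 2² = 56.
det(H) > 0 and tr(H) = 16 > 0, so H is positive definite and the point is a local minimum.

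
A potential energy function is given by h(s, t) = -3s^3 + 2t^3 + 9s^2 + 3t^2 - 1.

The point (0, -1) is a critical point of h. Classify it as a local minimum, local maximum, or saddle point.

saddle point

The mixed partial ∂²h/∂s∂t is 0, so the Hessian at any point is diag(h_ss, h_tt) = diag(18(-s + 1), 6(2t + 1)).
At (0, -1): H = diag(18, -6).
The eigenvalues have opposite signs, so H is indefinite: a saddle point.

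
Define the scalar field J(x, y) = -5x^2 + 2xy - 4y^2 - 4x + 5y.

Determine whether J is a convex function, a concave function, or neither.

J is quadratic, so its Hessian is the constant matrix H = [[-10, 2], [2, -8]].
det(H) = 76, tr(H) = -18.
det(H) > 0 and tr(H) < 0, so H is negative definite everywhere: concave.

concave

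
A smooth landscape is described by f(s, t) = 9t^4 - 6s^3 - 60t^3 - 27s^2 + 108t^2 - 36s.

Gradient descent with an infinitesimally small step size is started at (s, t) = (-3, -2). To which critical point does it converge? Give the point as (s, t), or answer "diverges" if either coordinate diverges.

f is separable, so gradient descent decouples: s follows -∂f/∂s, t follows -∂f/∂t.
∂f/∂s = -18(s + 1)(s + 2); at s=-3 this is -36, so s increases.
∂f/∂t = 36t(t - 3)(t - 2); at t=-2 this is -1440, so t increases.
s converges to its nearest critical value -2 (a local min of the s-part); t converges to 0. The iterate converges to (-2, 0).

(-2, 0)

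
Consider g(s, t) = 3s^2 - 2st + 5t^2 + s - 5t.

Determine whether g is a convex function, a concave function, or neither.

g is quadratic, so its Hessian is the constant matrix H = [[6, -2], [-2, 10]].
det(H) = 56, tr(H) = 16.
det(H) > 0 and tr(H) > 0, so H is positive definite everywhere: convex.

convex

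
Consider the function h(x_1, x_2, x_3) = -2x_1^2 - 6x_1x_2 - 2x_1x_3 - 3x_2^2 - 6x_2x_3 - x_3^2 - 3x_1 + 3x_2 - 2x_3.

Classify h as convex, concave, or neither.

h is quadratic, so its Hessian is the constant matrix H = [[-4, -6, -2], [-6, -6, -6], [-2, -6, -2]].
Leading principal minors: -4, -12, 48.
Neither pattern holds ⇒ H is indefinite ⇒ neither convex nor concave.

neither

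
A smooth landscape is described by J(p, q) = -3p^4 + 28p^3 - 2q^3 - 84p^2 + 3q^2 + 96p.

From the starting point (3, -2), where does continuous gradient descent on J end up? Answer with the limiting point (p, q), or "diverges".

J is separable, so gradient descent decouples: p follows -∂J/∂p, q follows -∂J/∂q.
∂J/∂p = -12(p - 4)(p - 2)(p - 1); at p=3 this is 24, so p decreases.
∂J/∂q = -6q(q - 1); at q=-2 this is -36, so q increases.
p converges to its nearest critical value 2 (a local min of the p-part); q converges to 0. The iterate converges to (2, 0).

(2, 0)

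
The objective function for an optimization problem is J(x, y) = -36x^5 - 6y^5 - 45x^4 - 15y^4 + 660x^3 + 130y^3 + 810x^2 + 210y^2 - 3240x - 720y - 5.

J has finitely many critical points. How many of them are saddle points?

8

J separates as a function of x plus a function of y, so ∇J=0 decouples.
∂J/∂x = -180(x - 3)(x - 1)(x + 2)(x + 3) = 0 at x ∈ {-3, -2, 1, 3}; ∂J/∂y = -30(y - 3)(y - 1)(y + 2)(y + 4) = 0 at y ∈ {-4, -2, 1, 3}.
The Hessian is diagonal: diag(J_xx, J_yy). Second derivatives: J_xx(-3)=4320, J_xx(-2)=-2700, J_xx(1)=4320, J_xx(3)=-10800; J_yy(-4)=2100, J_yy(-2)=-900, J_yy(1)=900, J_yy(3)=-2100.
Saddle points occur where the two diagonal entries have opposite signs: (-3, -2), (-3, 3), (-2, -4), (-2, 1), (1, -2), (1, 3), (3, -4), (3, 1). Count: 8.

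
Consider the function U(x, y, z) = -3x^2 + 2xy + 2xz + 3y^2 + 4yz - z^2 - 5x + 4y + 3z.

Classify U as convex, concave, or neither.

neither

U is quadratic, so its Hessian is the constant matrix H = [[-6, 2, 2], [2, 6, 4], [2, 4, -2]].
Leading principal minors: -6, -40, 184.
Neither pattern holds ⇒ H is indefinite ⇒ neither convex nor concave.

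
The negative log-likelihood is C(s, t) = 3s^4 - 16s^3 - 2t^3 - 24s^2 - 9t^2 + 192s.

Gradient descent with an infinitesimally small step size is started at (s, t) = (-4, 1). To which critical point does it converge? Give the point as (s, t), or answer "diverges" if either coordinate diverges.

C is separable, so gradient descent decouples: s follows -∂C/∂s, t follows -∂C/∂t.
∂C/∂s = 12(s - 4)(s - 2)(s + 2); at s=-4 this is -1152, so s increases.
∂C/∂t = -6t(t + 3); at t=1 this is -24, so t increases.
The t-coordinate has no critical point in that direction and runs off to infinity.

diverges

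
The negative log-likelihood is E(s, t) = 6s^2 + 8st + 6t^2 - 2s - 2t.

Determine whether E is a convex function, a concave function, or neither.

E is quadratic, so its Hessian is the constant matrix H = [[12, 8], [8, 12]].
det(H) = 80, tr(H) = 24.
det(H) > 0 and tr(H) > 0, so H is positive definite everywhere: convex.

convex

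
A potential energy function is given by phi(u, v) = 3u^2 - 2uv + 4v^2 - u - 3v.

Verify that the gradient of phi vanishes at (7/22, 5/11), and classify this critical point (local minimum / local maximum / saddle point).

∇phi = (6u - 2v - 1, -2u + 8v - 3); substituting (7/22, 5/11) gives ∇phi = (0, 0), so (7/22, 5/11) is indeed a critical point.
The Hessian of phi is constant: H = [[6, -2], [-2, 8]].
det(H) = 6·8 − (-2)² = 44.
det(H) > 0 and tr(H) = 14 > 0, so H is positive definite and the point is a local minimum.

local minimum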